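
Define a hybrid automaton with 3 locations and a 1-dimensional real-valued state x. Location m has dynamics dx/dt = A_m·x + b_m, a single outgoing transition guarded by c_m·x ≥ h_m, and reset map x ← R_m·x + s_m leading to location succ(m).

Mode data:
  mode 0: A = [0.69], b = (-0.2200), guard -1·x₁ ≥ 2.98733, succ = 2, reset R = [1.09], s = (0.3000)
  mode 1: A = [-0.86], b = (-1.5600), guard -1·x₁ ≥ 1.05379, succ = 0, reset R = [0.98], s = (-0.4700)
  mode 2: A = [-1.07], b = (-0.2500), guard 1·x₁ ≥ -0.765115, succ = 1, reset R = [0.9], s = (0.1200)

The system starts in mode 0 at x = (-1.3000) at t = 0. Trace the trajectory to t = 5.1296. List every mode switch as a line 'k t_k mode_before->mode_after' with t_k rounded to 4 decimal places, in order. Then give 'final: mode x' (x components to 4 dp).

1 1.0349 0->2
2 2.5617 2->1
3 3.1357 1->0
4 3.9996 0->2
final: 2 -1.0462

Mode 0: guard c·x = 2.9873 hit at Δt = 1.0349 (t = 1.0349), x⁻ = (-2.9873) → reset → x⁺ = (-2.9562), jump to mode 2
Mode 2: guard c·x = -0.7651 hit at Δt = 1.5268 (t = 2.5617), x⁻ = (-0.7651) → reset → x⁺ = (-0.5686), jump to mode 1
Mode 1: guard c·x = 1.0538 hit at Δt = 0.5740 (t = 3.1357), x⁻ = (-1.0538) → reset → x⁺ = (-1.5027), jump to mode 0
Mode 0: guard c·x = 2.9873 hit at Δt = 0.8639 (t = 3.9996), x⁻ = (-2.9873) → reset → x⁺ = (-2.9562), jump to mode 2
Mode 2: flow for 1.1300 to horizon, guard not reached → x = (-1.0462)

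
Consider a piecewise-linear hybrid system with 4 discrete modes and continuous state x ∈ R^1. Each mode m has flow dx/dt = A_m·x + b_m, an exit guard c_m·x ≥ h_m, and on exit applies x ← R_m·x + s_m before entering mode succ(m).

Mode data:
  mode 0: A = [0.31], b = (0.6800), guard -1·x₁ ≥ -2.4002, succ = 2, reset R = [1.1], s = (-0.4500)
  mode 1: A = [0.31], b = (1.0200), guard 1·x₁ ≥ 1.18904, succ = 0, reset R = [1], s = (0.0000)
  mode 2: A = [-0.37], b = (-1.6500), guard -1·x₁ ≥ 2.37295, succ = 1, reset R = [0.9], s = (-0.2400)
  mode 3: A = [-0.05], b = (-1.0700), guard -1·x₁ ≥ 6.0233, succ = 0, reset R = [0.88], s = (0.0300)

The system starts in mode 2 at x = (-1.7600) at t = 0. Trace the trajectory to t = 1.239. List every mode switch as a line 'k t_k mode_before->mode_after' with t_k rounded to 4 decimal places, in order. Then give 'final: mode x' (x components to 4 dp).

Mode 2: guard c·x = 2.3729 hit at Δt = 0.6961 (t = 0.6961), x⁻ = (-2.3729) → reset → x⁺ = (-2.3757), jump to mode 1
Mode 1: flow for 0.5429 to horizon, guard not reached → x = (-2.2080)

1 0.6961 2->1
final: 1 -2.2080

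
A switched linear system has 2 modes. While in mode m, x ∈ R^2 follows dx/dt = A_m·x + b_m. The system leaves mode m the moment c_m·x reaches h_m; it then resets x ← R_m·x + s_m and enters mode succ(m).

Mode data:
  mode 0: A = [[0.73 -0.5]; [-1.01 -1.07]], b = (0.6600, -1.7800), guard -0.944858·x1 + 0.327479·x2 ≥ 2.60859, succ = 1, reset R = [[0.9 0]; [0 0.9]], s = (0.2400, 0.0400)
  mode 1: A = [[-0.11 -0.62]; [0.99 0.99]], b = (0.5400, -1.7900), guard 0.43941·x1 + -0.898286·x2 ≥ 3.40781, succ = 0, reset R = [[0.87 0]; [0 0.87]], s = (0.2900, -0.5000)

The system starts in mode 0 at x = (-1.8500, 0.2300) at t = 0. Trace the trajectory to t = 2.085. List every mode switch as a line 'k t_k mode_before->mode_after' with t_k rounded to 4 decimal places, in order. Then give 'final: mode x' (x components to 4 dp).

Mode 0: guard c·x = 2.6086 hit at Δt = 0.7308 (t = 0.7308), x⁻ = (-2.6368, 0.3578) → reset → x⁺ = (-2.1331, 0.3620), jump to mode 1
Mode 1: guard c·x = 3.4078 hit at Δt = 0.8967 (t = 1.6275), x⁻ = (-0.5824, -4.0786) → reset → x⁺ = (-0.2167, -4.0483), jump to mode 0
Mode 0: flow for 0.4575 to horizon, guard not reached → x = (1.0362, -3.2861)

1 0.7308 0->1
2 1.6275 1->0
final: 0 1.0362 -3.2861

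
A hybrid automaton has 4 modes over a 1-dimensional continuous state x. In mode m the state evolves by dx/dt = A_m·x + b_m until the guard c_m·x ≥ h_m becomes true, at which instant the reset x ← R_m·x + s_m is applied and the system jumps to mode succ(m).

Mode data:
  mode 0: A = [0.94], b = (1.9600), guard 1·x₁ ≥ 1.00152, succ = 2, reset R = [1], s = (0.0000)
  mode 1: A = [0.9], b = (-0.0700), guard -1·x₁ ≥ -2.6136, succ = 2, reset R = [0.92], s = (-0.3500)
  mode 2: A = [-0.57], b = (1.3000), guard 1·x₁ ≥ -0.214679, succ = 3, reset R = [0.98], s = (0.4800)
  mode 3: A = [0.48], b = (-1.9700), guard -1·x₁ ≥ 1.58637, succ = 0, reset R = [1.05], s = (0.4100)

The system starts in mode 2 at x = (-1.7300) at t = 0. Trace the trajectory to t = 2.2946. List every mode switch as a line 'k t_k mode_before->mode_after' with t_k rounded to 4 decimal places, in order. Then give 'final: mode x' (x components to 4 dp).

Mode 2: guard c·x = -0.2147 hit at Δt = 0.8325 (t = 0.8325), x⁻ = (-0.2147) → reset → x⁺ = (0.2696), jump to mode 3
Mode 3: guard c·x = 1.5864 hit at Δt = 0.8224 (t = 1.6549), x⁻ = (-1.5864) → reset → x⁺ = (-1.2557), jump to mode 0
Mode 0: flow for 0.6397 to horizon, guard not reached → x = (-0.5718)

1 0.8325 2->3
2 1.6549 3->0
final: 0 -0.5718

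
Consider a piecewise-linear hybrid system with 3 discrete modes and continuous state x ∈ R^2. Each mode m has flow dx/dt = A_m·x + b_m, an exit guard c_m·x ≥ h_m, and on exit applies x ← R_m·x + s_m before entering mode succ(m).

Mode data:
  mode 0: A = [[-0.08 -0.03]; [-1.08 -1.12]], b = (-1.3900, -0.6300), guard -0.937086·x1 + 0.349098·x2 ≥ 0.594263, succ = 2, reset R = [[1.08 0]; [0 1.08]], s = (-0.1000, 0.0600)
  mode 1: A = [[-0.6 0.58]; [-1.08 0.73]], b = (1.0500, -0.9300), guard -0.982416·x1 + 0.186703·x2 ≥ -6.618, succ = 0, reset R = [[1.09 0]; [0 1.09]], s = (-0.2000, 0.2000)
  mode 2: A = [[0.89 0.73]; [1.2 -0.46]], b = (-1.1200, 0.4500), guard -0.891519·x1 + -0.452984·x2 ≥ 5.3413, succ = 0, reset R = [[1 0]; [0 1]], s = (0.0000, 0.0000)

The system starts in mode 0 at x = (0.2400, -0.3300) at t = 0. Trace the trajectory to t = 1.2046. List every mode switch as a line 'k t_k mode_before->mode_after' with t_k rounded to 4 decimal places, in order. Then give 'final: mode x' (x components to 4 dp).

1 0.7223 0->2
final: 2 -2.2574 -0.8051

Mode 0: guard c·x = 0.5943 hit at Δt = 0.7223 (t = 0.7223), x⁻ = (-0.7413, -0.2875) → reset → x⁺ = (-0.9006, -0.2505), jump to mode 2
Mode 2: flow for 0.4823 to horizon, guard not reached → x = (-2.2574, -0.8051)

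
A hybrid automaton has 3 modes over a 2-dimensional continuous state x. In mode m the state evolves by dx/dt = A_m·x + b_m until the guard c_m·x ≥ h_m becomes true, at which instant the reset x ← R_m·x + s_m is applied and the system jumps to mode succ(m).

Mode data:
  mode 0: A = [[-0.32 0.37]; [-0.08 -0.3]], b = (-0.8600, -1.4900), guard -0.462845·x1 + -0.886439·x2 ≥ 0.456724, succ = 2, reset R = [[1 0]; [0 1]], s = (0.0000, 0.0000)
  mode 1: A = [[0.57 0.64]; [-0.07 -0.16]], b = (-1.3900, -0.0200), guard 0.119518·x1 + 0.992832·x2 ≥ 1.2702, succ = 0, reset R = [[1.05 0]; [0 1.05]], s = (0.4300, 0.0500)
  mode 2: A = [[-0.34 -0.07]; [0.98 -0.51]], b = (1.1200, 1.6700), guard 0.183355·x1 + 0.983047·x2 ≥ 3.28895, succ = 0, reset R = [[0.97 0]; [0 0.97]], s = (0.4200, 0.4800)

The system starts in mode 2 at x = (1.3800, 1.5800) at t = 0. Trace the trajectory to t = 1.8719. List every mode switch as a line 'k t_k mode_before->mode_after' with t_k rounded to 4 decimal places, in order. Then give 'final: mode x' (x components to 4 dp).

Mode 2: guard c·x = 3.2889 hit at Δt = 0.7255 (t = 0.7255), x⁻ = (1.6922, 3.0301) → reset → x⁺ = (2.0614, 3.4191), jump to mode 0
Mode 0: flow for 1.1464 to horizon, guard not reached → x = (1.3040, 0.8447)

1 0.7255 2->0
final: 0 1.3040 0.8447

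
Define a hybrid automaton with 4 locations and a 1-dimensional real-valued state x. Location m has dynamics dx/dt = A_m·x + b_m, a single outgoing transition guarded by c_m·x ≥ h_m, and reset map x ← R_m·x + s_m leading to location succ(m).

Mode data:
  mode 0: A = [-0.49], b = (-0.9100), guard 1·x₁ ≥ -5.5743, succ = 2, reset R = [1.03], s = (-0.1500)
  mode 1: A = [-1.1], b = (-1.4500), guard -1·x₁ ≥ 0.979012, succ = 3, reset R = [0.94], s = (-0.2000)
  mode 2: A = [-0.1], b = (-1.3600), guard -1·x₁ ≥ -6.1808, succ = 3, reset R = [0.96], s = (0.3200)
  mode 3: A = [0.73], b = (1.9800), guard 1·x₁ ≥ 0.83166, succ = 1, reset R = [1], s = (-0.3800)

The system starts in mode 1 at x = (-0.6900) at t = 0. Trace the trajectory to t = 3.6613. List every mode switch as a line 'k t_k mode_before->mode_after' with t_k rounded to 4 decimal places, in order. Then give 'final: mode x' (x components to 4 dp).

1 0.5603 1->3
2 1.6565 3->1
3 3.1584 1->3
final: 3 -0.4142

Mode 1: guard c·x = 0.9790 hit at Δt = 0.5603 (t = 0.5603), x⁻ = (-0.9790) → reset → x⁺ = (-1.1203), jump to mode 3
Mode 3: guard c·x = 0.8317 hit at Δt = 1.0962 (t = 1.6565), x⁻ = (0.8317) → reset → x⁺ = (0.4517), jump to mode 1
Mode 1: guard c·x = 0.9790 hit at Δt = 1.5019 (t = 3.1584), x⁻ = (-0.9790) → reset → x⁺ = (-1.1203), jump to mode 3
Mode 3: flow for 0.5029 to horizon, guard not reached → x = (-0.4142)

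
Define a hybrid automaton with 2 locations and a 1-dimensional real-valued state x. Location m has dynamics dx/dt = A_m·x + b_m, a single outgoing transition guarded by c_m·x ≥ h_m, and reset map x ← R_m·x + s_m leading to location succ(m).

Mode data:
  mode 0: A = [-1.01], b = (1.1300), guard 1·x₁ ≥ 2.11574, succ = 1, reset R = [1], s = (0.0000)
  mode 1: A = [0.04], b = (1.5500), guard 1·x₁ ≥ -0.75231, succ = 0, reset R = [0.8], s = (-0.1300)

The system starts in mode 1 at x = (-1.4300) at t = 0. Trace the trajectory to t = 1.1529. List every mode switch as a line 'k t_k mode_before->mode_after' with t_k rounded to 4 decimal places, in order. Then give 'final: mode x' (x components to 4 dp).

Mode 1: guard c·x = -0.7523 hit at Δt = 0.4499 (t = 0.4499), x⁻ = (-0.7523) → reset → x⁺ = (-0.7318), jump to mode 0
Mode 0: flow for 0.7030 to horizon, guard not reached → x = (0.2090)

1 0.4499 1->0
final: 0 0.2090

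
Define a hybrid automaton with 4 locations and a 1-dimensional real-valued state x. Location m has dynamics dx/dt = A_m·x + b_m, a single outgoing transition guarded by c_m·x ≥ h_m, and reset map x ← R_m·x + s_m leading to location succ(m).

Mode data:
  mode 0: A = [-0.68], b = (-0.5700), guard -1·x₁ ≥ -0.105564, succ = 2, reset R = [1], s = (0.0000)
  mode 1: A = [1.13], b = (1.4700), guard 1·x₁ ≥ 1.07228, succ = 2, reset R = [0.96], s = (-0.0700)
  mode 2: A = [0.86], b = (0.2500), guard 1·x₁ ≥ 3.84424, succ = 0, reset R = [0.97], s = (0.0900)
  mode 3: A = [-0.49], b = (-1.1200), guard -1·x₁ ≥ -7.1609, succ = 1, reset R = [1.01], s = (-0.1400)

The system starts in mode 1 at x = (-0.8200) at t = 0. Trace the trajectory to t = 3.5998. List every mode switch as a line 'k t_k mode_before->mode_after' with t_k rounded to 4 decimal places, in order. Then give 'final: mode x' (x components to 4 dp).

1 1.4127 1->2
2 2.8037 2->0
final: 0 1.8721

Mode 1: guard c·x = 1.0723 hit at Δt = 1.4127 (t = 1.4127), x⁻ = (1.0723) → reset → x⁺ = (0.9594), jump to mode 2
Mode 2: guard c·x = 3.8442 hit at Δt = 1.3910 (t = 2.8037), x⁻ = (3.8442) → reset → x⁺ = (3.8189), jump to mode 0
Mode 0: flow for 0.7961 to horizon, guard not reached → x = (1.8721)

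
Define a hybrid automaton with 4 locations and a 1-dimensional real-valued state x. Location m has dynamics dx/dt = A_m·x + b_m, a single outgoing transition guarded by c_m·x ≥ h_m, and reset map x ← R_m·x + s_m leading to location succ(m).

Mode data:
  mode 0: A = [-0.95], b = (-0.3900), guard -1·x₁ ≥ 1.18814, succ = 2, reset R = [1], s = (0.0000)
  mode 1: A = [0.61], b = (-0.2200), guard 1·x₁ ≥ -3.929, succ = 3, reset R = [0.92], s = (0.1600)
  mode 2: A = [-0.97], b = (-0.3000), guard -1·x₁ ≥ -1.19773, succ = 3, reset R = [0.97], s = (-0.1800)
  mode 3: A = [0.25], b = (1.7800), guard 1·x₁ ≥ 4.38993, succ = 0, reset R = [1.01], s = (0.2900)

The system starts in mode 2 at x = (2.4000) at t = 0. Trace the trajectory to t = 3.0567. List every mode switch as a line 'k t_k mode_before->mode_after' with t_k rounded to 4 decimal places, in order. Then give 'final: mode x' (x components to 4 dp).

Mode 2: guard c·x = -1.1977 hit at Δt = 0.6047 (t = 0.6047), x⁻ = (1.1977) → reset → x⁺ = (0.9818), jump to mode 3
Mode 3: guard c·x = 4.3899 hit at Δt = 1.4045 (t = 2.0092), x⁻ = (4.3899) → reset → x⁺ = (4.7238), jump to mode 0
Mode 0: flow for 1.0475 to horizon, guard not reached → x = (1.4875)

1 0.6047 2->3
2 2.0092 3->0
final: 0 1.4875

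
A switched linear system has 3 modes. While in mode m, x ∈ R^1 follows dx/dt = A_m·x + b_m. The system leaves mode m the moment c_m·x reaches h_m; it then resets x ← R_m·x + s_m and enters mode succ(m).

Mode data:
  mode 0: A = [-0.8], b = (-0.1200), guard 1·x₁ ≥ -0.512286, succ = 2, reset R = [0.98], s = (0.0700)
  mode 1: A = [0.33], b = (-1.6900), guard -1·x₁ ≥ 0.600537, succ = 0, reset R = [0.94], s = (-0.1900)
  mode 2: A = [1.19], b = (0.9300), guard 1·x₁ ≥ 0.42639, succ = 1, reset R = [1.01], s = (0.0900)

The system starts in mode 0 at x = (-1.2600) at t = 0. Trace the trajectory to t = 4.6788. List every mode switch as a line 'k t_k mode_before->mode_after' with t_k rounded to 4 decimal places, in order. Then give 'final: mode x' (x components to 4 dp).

1 1.3996 0->2
2 2.4418 2->1
3 3.1027 1->0
4 3.7427 0->2
final: 2 0.2832

Mode 0: guard c·x = -0.5123 hit at Δt = 1.3996 (t = 1.3996), x⁻ = (-0.5123) → reset → x⁺ = (-0.4320), jump to mode 2
Mode 2: guard c·x = 0.4264 hit at Δt = 1.0422 (t = 2.4418), x⁻ = (0.4264) → reset → x⁺ = (0.5207), jump to mode 1
Mode 1: guard c·x = 0.6005 hit at Δt = 0.6609 (t = 3.1027), x⁻ = (-0.6005) → reset → x⁺ = (-0.7545), jump to mode 0
Mode 0: guard c·x = -0.5123 hit at Δt = 0.6400 (t = 3.7427), x⁻ = (-0.5123) → reset → x⁺ = (-0.4320), jump to mode 2
Mode 2: flow for 0.9361 to horizon, guard not reached → x = (0.2832)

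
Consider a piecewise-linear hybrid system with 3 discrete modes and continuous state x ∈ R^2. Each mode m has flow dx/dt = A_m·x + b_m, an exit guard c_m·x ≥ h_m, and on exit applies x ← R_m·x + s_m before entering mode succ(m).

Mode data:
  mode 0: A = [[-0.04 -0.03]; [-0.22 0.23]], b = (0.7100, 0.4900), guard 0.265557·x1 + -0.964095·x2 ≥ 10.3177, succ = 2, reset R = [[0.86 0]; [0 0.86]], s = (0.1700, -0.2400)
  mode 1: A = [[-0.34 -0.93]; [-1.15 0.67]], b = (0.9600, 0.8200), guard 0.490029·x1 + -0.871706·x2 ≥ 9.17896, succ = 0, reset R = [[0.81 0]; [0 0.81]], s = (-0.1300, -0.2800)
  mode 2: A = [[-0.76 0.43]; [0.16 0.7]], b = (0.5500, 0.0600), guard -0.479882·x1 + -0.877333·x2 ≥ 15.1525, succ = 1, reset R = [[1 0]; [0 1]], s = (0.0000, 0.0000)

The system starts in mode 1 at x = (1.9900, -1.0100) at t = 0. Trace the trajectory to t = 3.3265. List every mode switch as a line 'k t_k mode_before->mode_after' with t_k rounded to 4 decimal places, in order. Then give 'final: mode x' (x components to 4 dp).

1 1.2079 1->0
2 2.4752 0->2
final: 2 -0.1855 -14.3157

Mode 1: guard c·x = 9.1790 hit at Δt = 1.2079 (t = 1.2079), x⁻ = (5.5858, -7.3898) → reset → x⁺ = (4.3945, -6.2658), jump to mode 0
Mode 0: guard c·x = 10.3177 hit at Δt = 1.2673 (t = 2.4752), x⁻ = (5.3389, -9.2314) → reset → x⁺ = (4.7614, -8.1790), jump to mode 2
Mode 2: flow for 0.8513 to horizon, guard not reached → x = (-0.1855, -14.3157)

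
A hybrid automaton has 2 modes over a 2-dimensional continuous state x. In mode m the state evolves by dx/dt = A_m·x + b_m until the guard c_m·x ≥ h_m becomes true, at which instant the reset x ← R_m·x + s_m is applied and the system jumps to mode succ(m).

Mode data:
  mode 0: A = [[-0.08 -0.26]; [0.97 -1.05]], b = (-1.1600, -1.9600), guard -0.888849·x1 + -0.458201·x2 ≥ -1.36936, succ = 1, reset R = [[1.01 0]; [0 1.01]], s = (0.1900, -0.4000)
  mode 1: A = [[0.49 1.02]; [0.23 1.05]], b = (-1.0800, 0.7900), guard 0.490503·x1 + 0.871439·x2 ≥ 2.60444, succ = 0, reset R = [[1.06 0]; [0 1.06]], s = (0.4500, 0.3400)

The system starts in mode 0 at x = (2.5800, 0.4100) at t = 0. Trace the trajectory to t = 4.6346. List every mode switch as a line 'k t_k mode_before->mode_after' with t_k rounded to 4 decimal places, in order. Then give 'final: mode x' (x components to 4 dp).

1 0.7895 0->1
2 1.9815 1->0
3 2.8425 0->1
4 3.5399 1->0
5 4.3117 0->1
final: 1 1.4081 1.0919

Mode 0: guard c·x = -1.3694 hit at Δt = 0.7895 (t = 0.7895), x⁻ = (1.4703, 0.1363) → reset → x⁺ = (1.6750, -0.2623), jump to mode 1
Mode 1: guard c·x = 2.6044 hit at Δt = 1.1920 (t = 1.9815), x⁻ = (2.0370, 1.8421) → reset → x⁺ = (2.6092, 2.2927), jump to mode 0
Mode 0: guard c·x = -1.3694 hit at Δt = 0.8610 (t = 2.8425), x⁻ = (1.1440, 0.7694) → reset → x⁺ = (1.3454, 0.3771), jump to mode 1
Mode 1: guard c·x = 2.6044 hit at Δt = 0.6974 (t = 3.5399), x⁻ = (1.8567, 1.9436) → reset → x⁺ = (2.4182, 2.4002), jump to mode 0
Mode 0: guard c·x = -1.3694 hit at Δt = 0.7719 (t = 4.3117), x⁻ = (1.0925, 0.8693) → reset → x⁺ = (1.2934, 0.4780), jump to mode 1
Mode 1: flow for 0.3229 to horizon, guard not reached → x = (1.4081, 1.0919)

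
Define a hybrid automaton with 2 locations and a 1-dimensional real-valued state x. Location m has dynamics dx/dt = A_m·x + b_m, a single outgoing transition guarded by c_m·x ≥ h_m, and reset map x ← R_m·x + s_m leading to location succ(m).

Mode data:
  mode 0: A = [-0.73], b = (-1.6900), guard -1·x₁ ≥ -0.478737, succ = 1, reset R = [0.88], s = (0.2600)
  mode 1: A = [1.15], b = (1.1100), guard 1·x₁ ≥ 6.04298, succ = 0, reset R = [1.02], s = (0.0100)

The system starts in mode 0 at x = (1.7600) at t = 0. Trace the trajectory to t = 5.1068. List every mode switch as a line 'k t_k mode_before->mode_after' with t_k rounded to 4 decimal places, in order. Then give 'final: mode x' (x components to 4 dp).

Mode 0: guard c·x = -0.4787 hit at Δt = 0.5171 (t = 0.5171), x⁻ = (0.4787) → reset → x⁺ = (0.6813), jump to mode 1
Mode 1: guard c·x = 6.0430 hit at Δt = 1.2595 (t = 1.7766), x⁻ = (6.0430) → reset → x⁺ = (6.1738), jump to mode 0
Mode 0: guard c·x = -0.4787 hit at Δt = 1.5224 (t = 3.2990), x⁻ = (0.4787) → reset → x⁺ = (0.6813), jump to mode 1
Mode 1: guard c·x = 6.0430 hit at Δt = 1.2595 (t = 4.5585), x⁻ = (6.0430) → reset → x⁺ = (6.1738), jump to mode 0
Mode 0: flow for 0.5483 to horizon, guard not reached → x = (3.3738)

1 0.5171 0->1
2 1.7766 1->0
3 3.2990 0->1
4 4.5585 1->0
final: 0 3.3738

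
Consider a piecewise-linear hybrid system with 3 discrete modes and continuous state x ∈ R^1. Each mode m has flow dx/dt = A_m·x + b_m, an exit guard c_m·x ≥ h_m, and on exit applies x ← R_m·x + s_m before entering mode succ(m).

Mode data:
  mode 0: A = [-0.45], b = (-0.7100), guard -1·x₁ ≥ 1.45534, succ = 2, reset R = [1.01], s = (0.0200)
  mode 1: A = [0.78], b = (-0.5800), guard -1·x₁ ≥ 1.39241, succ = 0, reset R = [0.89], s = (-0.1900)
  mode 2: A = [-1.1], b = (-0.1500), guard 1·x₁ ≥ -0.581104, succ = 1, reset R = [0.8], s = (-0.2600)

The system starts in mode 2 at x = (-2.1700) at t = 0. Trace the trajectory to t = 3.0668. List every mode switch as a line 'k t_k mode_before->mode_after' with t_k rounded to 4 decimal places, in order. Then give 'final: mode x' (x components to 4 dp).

1 1.3819 2->1
2 1.8623 1->0
3 2.2916 0->2
final: 2 -0.6963

Mode 2: guard c·x = -0.5811 hit at Δt = 1.3819 (t = 1.3819), x⁻ = (-0.5811) → reset → x⁺ = (-0.7249), jump to mode 1
Mode 1: guard c·x = 1.3924 hit at Δt = 0.4804 (t = 1.8623), x⁻ = (-1.3924) → reset → x⁺ = (-1.4292), jump to mode 0
Mode 0: guard c·x = 1.4553 hit at Δt = 0.4293 (t = 2.2916), x⁻ = (-1.4553) → reset → x⁺ = (-1.4499), jump to mode 2
Mode 2: flow for 0.7752 to horizon, guard not reached → x = (-0.6963)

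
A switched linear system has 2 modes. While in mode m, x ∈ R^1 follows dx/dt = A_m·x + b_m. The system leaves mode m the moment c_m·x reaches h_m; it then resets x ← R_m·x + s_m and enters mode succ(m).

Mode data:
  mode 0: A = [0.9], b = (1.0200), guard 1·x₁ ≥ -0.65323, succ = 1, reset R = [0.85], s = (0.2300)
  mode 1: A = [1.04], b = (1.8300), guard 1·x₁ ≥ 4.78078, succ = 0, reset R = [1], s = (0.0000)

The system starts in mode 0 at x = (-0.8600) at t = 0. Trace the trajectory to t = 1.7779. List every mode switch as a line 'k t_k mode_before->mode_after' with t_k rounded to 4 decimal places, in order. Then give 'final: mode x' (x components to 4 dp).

Mode 0: guard c·x = -0.6532 hit at Δt = 0.6259 (t = 0.6259), x⁻ = (-0.6532) → reset → x⁺ = (-0.3252), jump to mode 1
Mode 1: flow for 1.1520 to horizon, guard not reached → x = (2.9935)

1 0.6259 0->1
final: 1 2.9935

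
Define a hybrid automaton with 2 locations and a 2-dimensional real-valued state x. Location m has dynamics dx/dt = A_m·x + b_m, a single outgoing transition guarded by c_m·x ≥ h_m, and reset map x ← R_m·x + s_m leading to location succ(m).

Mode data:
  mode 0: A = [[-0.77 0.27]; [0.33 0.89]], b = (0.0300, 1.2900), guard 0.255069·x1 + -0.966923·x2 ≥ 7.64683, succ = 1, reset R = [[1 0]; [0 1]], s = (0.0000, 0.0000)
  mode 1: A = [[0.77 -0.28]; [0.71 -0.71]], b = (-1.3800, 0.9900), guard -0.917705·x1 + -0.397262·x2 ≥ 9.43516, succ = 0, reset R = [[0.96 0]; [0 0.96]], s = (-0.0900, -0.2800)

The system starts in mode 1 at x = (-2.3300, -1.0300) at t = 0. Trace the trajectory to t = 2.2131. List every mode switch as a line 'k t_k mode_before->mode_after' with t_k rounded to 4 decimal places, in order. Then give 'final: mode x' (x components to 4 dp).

Mode 1: guard c·x = 9.4352 hit at Δt = 1.3627 (t = 1.3627), x⁻ = (-8.9655, -3.0396) → reset → x⁺ = (-8.6968, -3.1980), jump to mode 0
Mode 0: flow for 0.8504 to horizon, guard not reached → x = (-5.4586, -8.1189)

1 1.3627 1->0
final: 0 -5.4586 -8.1189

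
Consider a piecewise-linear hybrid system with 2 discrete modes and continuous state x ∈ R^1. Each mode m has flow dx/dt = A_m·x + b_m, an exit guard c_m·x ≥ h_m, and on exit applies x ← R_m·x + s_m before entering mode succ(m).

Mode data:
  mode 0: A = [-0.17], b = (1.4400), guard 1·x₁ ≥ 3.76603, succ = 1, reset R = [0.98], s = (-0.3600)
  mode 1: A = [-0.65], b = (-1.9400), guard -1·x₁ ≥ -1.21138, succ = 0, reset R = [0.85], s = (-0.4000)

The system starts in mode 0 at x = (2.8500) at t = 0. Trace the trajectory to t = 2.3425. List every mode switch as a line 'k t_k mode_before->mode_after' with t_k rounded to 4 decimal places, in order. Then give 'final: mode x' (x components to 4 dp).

Mode 0: guard c·x = 3.7660 hit at Δt = 1.0465 (t = 1.0465), x⁻ = (3.7660) → reset → x⁺ = (3.3307), jump to mode 1
Mode 1: guard c·x = -1.2114 hit at Δt = 0.6290 (t = 1.6755), x⁻ = (1.2114) → reset → x⁺ = (0.6297), jump to mode 0
Mode 0: flow for 0.6670 to horizon, guard not reached → x = (1.4702)

1 1.0465 0->1
2 1.6755 1->0
final: 0 1.4702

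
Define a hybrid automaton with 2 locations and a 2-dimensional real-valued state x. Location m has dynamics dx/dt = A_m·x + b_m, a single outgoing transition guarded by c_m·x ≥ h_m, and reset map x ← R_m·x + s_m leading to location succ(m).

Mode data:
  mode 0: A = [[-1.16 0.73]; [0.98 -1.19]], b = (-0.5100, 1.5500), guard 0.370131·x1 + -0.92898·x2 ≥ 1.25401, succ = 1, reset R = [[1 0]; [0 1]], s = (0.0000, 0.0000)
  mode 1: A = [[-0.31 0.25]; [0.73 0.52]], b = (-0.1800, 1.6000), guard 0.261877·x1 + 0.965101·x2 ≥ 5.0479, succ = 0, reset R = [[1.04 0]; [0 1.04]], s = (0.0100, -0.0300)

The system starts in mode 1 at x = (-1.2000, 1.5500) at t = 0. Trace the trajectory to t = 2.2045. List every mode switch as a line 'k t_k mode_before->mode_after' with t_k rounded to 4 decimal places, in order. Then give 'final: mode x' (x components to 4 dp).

1 1.3756 1->0
final: 0 1.2363 3.2977

Mode 1: guard c·x = 5.0479 hit at Δt = 1.3756 (t = 1.3756), x⁻ = (-0.0829, 5.2529) → reset → x⁺ = (-0.0762, 5.4330), jump to mode 0
Mode 0: flow for 0.8289 to horizon, guard not reached → x = (1.2363, 3.2977)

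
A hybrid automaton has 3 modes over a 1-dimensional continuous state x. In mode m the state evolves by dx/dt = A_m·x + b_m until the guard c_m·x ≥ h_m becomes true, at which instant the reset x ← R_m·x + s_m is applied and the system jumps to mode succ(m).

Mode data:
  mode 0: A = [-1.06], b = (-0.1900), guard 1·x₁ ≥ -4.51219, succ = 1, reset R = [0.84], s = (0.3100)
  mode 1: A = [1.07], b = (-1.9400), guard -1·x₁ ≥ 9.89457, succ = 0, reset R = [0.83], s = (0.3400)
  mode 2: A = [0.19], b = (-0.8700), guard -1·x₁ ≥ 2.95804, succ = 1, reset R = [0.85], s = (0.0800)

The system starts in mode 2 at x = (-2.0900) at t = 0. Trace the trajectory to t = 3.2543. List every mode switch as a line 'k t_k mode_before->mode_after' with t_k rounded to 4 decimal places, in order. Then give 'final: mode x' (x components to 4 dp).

Mode 2: guard c·x = 2.9580 hit at Δt = 0.6440 (t = 0.6440), x⁻ = (-2.9580) → reset → x⁺ = (-2.4343), jump to mode 1
Mode 1: guard c·x = 9.8946 hit at Δt = 0.9476 (t = 1.5916), x⁻ = (-9.8946) → reset → x⁺ = (-7.8725), jump to mode 0
Mode 0: guard c·x = -4.5122 hit at Δt = 0.5416 (t = 2.1332), x⁻ = (-4.5122) → reset → x⁺ = (-3.4802), jump to mode 1
Mode 1: guard c·x = 9.8946 hit at Δt = 0.7419 (t = 2.8751), x⁻ = (-9.8946) → reset → x⁺ = (-7.8725), jump to mode 0
Mode 0: flow for 0.3792 to horizon, guard not reached → x = (-5.3260)

1 0.6440 2->1
2 1.5916 1->0
3 2.1332 0->1
4 2.8751 1->0
final: 0 -5.3260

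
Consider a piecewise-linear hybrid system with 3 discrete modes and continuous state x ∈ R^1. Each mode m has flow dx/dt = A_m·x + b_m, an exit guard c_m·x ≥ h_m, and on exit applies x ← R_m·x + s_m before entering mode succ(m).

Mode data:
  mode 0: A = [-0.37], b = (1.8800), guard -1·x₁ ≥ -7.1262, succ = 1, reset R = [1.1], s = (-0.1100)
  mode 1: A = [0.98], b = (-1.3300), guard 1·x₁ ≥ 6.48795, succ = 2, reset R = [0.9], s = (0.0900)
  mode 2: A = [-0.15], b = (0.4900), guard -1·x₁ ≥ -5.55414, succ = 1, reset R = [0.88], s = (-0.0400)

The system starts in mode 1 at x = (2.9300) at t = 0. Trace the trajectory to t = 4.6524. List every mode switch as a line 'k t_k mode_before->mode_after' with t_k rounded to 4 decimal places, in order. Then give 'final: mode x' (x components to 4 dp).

1 1.2065 1->2
2 2.2186 2->1
3 2.6117 1->2
4 3.6238 2->1
5 4.0168 1->2
final: 2 5.6871

Mode 1: guard c·x = 6.4879 hit at Δt = 1.2065 (t = 1.2065), x⁻ = (6.4879) → reset → x⁺ = (5.9292), jump to mode 2
Mode 2: guard c·x = -5.5541 hit at Δt = 1.0121 (t = 2.2186), x⁻ = (5.5541) → reset → x⁺ = (4.8476), jump to mode 1
Mode 1: guard c·x = 6.4879 hit at Δt = 0.3931 (t = 2.6117), x⁻ = (6.4879) → reset → x⁺ = (5.9292), jump to mode 2
Mode 2: guard c·x = -5.5541 hit at Δt = 1.0121 (t = 3.6238), x⁻ = (5.5541) → reset → x⁺ = (4.8476), jump to mode 1
Mode 1: guard c·x = 6.4879 hit at Δt = 0.3931 (t = 4.0168), x⁻ = (6.4879) → reset → x⁺ = (5.9292), jump to mode 2
Mode 2: flow for 0.6356 to horizon, guard not reached → x = (5.6871)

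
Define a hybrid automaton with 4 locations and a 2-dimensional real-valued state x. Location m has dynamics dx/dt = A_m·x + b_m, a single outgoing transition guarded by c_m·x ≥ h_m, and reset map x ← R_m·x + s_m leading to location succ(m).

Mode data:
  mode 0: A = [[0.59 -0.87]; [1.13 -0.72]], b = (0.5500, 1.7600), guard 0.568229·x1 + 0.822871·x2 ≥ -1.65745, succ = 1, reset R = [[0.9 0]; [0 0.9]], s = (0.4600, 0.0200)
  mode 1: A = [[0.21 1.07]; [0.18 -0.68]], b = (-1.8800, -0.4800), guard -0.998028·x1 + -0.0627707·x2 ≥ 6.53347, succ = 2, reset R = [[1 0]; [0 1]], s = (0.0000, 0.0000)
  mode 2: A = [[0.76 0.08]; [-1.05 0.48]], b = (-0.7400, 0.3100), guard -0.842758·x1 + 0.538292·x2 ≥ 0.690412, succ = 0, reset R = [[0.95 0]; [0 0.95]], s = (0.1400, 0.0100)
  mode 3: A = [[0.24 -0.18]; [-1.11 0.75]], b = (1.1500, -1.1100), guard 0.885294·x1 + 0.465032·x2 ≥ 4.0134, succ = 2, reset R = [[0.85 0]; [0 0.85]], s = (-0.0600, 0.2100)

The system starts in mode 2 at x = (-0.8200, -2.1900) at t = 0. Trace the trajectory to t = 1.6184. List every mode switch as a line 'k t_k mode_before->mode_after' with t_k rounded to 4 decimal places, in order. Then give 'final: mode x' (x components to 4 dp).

1 0.5838 2->0
2 1.0650 0->1
final: 1 -2.5082 -1.0439

Mode 2: guard c·x = 0.6904 hit at Δt = 0.5838 (t = 0.5838), x⁻ = (-1.9426, -1.7587) → reset → x⁺ = (-1.7054, -1.6608), jump to mode 0
Mode 0: guard c·x = -1.6575 hit at Δt = 0.4812 (t = 1.0650), x⁻ = (-1.2747, -1.1340) → reset → x⁺ = (-0.6872, -1.0006), jump to mode 1
Mode 1: flow for 0.5534 to horizon, guard not reached → x = (-2.5082, -1.0439)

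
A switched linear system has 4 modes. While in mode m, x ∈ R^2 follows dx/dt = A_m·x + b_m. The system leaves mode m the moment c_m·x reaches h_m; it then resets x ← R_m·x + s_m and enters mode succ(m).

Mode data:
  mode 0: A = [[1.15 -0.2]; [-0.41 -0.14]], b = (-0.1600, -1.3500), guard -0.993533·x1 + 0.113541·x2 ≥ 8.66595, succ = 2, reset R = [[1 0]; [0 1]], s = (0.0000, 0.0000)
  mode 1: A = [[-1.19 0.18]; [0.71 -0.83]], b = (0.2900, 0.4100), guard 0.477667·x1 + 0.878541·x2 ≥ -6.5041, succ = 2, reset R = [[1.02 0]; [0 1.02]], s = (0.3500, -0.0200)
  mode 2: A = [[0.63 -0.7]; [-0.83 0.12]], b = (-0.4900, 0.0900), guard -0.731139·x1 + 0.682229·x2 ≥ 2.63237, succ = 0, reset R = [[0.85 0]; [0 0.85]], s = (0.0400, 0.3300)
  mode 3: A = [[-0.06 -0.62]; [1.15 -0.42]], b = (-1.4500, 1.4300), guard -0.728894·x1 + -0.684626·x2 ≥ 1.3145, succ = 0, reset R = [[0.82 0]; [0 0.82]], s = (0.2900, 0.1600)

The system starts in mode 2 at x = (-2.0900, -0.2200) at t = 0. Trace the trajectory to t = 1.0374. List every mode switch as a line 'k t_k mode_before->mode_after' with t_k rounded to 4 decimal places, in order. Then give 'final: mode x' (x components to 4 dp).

1 0.4050 2->0
final: 0 -5.4675 0.9507

Mode 2: guard c·x = 2.6324 hit at Δt = 0.4050 (t = 0.4050), x⁻ = (-2.9801, 0.6647) → reset → x⁺ = (-2.4931, 0.8950), jump to mode 0
Mode 0: flow for 0.6324 to horizon, guard not reached → x = (-5.4675, 0.9507)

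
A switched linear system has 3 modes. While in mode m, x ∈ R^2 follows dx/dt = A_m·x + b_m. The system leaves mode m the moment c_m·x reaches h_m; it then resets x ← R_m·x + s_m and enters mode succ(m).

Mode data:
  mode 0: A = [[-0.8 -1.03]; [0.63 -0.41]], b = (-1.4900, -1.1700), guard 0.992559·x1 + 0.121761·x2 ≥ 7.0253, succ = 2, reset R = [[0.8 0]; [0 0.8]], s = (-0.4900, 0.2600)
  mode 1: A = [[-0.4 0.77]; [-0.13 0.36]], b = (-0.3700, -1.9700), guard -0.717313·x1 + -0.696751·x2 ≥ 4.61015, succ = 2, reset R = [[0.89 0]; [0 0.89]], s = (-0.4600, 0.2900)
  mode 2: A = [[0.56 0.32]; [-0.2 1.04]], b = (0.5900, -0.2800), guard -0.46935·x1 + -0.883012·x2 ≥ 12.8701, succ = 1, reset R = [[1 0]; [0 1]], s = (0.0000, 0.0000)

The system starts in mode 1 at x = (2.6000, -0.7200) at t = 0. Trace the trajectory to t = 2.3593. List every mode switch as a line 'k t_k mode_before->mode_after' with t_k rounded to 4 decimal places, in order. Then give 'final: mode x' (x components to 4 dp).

1 1.4297 1->2
final: 2 -4.8775 -10.7867

Mode 1: guard c·x = 4.6101 hit at Δt = 1.4297 (t = 1.4297), x⁻ = (-1.4534, -5.1204) → reset → x⁺ = (-1.7535, -4.2672), jump to mode 2
Mode 2: flow for 0.9296 to horizon, guard not reached → x = (-4.8775, -10.7867)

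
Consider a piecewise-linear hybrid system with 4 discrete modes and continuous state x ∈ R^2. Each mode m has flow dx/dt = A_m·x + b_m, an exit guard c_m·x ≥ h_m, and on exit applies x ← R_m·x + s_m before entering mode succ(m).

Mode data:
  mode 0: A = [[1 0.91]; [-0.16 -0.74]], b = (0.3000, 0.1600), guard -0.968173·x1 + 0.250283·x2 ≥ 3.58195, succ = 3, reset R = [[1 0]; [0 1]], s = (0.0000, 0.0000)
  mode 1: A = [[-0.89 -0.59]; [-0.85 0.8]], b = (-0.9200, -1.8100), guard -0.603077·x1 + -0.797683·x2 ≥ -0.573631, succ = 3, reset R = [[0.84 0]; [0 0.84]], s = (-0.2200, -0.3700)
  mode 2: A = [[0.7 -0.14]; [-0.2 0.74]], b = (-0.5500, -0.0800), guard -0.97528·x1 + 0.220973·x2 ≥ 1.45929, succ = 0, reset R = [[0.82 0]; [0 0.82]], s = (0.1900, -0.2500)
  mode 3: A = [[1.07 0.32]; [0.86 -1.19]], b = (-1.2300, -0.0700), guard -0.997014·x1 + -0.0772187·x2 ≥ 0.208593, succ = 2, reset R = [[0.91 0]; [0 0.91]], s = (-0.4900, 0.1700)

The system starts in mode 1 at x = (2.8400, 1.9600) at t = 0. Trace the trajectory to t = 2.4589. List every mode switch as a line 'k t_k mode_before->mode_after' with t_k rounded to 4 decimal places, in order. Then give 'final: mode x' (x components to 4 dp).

1 0.7557 1->3
2 1.1811 3->2
3 1.7832 2->0
final: 0 -1.6532 0.1480

Mode 1: guard c·x = -0.5736 hit at Δt = 0.7557 (t = 0.7557), x⁻ = (0.6263, 0.2456) → reset → x⁺ = (0.3061, -0.1637), jump to mode 3
Mode 3: guard c·x = 0.2086 hit at Δt = 0.4254 (t = 1.1811), x⁻ = (-0.2009, -0.1077) → reset → x⁺ = (-0.6728, 0.0720), jump to mode 2
Mode 2: guard c·x = 1.4593 hit at Δt = 0.6021 (t = 1.7832), x⁻ = (-1.4500, 0.2041) → reset → x⁺ = (-0.9990, -0.0826), jump to mode 0
Mode 0: flow for 0.6757 to horizon, guard not reached → x = (-1.6532, 0.1480)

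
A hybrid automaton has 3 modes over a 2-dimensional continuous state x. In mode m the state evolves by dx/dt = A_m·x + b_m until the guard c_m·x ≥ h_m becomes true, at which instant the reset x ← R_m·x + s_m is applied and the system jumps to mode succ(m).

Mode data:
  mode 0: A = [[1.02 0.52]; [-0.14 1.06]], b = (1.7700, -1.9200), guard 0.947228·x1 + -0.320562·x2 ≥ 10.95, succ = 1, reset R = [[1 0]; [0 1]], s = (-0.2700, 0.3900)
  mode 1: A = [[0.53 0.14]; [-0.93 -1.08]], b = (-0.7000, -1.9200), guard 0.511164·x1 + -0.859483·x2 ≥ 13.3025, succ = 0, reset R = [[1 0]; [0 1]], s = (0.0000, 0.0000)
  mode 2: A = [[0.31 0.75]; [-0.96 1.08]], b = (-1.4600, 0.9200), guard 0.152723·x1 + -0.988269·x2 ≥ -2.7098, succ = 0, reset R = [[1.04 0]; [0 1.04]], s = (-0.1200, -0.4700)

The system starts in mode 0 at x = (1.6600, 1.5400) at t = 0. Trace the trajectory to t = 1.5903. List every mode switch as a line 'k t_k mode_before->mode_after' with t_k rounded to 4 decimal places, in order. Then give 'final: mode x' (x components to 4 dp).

Mode 0: guard c·x = 10.9500 hit at Δt = 1.2223 (t = 1.2223), x⁻ = (11.2876, -0.8051) → reset → x⁺ = (11.0176, -0.4151), jump to mode 1
Mode 1: flow for 0.3680 to horizon, guard not reached → x = (12.9723, -4.2635)

1 1.2223 0->1
final: 1 12.9723 -4.2635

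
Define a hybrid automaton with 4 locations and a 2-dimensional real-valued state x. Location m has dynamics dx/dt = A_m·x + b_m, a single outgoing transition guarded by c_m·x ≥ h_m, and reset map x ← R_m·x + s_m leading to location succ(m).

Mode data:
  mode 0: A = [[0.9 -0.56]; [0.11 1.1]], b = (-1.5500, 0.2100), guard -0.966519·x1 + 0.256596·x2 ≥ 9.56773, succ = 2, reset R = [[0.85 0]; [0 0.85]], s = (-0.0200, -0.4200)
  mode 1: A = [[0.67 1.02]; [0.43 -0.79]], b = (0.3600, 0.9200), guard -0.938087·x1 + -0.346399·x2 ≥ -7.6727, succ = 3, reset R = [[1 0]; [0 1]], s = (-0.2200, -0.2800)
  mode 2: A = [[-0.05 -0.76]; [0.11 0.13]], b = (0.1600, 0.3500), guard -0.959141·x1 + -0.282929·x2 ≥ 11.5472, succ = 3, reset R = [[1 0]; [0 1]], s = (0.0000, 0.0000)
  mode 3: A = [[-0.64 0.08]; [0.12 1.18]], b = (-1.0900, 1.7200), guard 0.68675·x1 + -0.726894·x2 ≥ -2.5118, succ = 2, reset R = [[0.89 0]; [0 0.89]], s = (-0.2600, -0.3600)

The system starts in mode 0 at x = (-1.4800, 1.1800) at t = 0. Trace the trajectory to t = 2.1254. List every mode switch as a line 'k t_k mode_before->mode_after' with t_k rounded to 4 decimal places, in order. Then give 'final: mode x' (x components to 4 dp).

1 1.0972 0->2
final: 2 -8.9616 2.3015

Mode 0: guard c·x = 9.5677 hit at Δt = 1.0972 (t = 1.0972), x⁻ = (-8.9695, 3.5017) → reset → x⁺ = (-7.6441, 2.5565), jump to mode 2
Mode 2: flow for 1.0282 to horizon, guard not reached → x = (-8.9616, 2.3015)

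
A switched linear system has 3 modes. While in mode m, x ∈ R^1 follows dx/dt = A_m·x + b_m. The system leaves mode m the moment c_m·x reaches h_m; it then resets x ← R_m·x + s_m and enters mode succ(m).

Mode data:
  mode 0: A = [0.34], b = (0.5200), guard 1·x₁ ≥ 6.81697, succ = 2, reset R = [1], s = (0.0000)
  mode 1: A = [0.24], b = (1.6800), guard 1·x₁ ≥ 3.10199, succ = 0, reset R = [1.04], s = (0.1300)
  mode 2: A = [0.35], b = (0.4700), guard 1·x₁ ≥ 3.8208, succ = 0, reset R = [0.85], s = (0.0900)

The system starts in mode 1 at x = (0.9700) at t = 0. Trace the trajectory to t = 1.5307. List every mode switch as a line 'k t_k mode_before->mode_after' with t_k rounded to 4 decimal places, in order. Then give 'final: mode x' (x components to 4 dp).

Mode 1: guard c·x = 3.1020 hit at Δt = 0.9877 (t = 0.9877), x⁻ = (3.1020) → reset → x⁺ = (3.3561), jump to mode 0
Mode 0: flow for 0.5430 to horizon, guard not reached → x = (4.3467)

1 0.9877 1->0
final: 0 4.3467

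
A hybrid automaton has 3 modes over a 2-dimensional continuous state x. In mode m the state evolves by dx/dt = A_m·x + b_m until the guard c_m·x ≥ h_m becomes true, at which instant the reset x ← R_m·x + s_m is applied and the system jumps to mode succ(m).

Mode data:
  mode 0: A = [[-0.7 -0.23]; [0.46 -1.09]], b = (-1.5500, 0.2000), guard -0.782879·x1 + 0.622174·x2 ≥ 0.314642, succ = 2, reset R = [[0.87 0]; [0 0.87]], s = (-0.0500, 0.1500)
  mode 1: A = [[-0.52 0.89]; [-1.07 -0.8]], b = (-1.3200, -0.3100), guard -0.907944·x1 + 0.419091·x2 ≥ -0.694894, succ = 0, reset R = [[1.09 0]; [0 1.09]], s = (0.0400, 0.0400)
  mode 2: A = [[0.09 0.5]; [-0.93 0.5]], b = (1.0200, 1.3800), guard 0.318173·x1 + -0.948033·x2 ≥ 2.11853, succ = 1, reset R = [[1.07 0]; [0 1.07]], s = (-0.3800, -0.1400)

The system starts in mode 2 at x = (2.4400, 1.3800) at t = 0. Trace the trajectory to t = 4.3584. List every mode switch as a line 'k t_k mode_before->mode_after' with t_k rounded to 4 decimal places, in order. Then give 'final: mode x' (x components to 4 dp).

Mode 2: guard c·x = 2.1185 hit at Δt = 1.2740 (t = 1.2740), x⁻ = (4.5753, -0.6991) → reset → x⁺ = (4.5156, -0.8881), jump to mode 1
Mode 1: guard c·x = -0.6949 hit at Δt = 1.1269 (t = 2.4009), x⁻ = (-0.1272, -1.9338) → reset → x⁺ = (-0.0987, -2.0678), jump to mode 0
Mode 0: guard c·x = 0.3146 hit at Δt = 1.0280 (t = 3.4289), x⁻ = (-0.9868, -0.7360) → reset → x⁺ = (-0.9085, -0.4903), jump to mode 2
Mode 2: flow for 0.9295 to horizon, guard not reached → x = (0.2121, 1.3714)

1 1.2740 2->1
2 2.4009 1->0
3 3.4289 0->2
final: 2 0.2121 1.3714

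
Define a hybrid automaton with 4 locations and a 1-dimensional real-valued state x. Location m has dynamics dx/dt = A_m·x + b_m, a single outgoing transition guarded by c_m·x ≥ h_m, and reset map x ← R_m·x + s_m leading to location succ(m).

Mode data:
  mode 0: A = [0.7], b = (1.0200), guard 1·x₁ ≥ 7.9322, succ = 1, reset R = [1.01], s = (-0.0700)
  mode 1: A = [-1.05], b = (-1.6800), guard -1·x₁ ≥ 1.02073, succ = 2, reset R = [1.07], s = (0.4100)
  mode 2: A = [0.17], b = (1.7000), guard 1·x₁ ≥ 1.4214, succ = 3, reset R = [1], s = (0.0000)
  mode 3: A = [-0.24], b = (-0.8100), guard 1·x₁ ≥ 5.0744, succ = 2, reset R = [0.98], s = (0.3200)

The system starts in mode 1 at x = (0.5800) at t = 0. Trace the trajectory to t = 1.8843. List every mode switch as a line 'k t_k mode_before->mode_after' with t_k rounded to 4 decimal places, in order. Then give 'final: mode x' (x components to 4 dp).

Mode 1: guard c·x = 1.0207 hit at Δt = 1.2622 (t = 1.2622), x⁻ = (-1.0207) → reset → x⁺ = (-0.6822), jump to mode 2
Mode 2: flow for 0.6221 to horizon, guard not reached → x = (0.3572)

1 1.2622 1->2
final: 2 0.3572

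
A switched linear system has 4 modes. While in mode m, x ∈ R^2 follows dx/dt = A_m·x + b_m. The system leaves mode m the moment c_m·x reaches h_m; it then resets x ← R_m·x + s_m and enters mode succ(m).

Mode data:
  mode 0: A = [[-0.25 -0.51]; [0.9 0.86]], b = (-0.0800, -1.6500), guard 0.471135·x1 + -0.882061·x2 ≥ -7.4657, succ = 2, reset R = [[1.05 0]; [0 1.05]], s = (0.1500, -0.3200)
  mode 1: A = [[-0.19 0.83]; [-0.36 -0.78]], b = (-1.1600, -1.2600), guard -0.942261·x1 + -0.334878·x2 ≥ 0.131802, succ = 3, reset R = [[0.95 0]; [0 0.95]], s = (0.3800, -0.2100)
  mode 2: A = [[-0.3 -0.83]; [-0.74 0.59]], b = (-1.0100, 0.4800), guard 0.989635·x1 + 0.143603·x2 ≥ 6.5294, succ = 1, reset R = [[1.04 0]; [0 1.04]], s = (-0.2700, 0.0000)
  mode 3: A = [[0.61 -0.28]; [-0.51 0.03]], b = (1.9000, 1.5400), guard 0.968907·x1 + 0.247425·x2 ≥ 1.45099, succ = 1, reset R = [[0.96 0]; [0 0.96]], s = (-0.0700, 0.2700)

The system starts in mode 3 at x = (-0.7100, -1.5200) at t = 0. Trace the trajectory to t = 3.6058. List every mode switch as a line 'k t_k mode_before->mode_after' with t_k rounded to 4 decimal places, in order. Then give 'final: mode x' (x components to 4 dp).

1 0.9730 3->1
2 1.7200 1->3
3 2.1256 3->1
4 2.8023 1->3
5 3.1929 3->1
final: 1 0.7384 -0.9475

Mode 3: guard c·x = 1.4510 hit at Δt = 0.9730 (t = 0.9730), x⁻ = (1.5519, -0.2128) → reset → x⁺ = (1.4198, 0.0657), jump to mode 1
Mode 1: guard c·x = 0.1318 hit at Δt = 0.7470 (t = 1.7200), x⁻ = (0.1554, -0.8309) → reset → x⁺ = (0.5276, -0.9993), jump to mode 3
Mode 3: guard c·x = 1.4510 hit at Δt = 0.4056 (t = 2.1256), x⁻ = (1.6522, -0.6057) → reset → x⁺ = (1.5161, -0.3114), jump to mode 1
Mode 1: guard c·x = 0.1318 hit at Δt = 0.6767 (t = 2.8023), x⁻ = (0.2165, -1.0028) → reset → x⁺ = (0.5857, -1.1626), jump to mode 3
Mode 3: guard c·x = 1.4510 hit at Δt = 0.3906 (t = 3.1929), x⁻ = (1.7009, -0.7964) → reset → x⁺ = (1.5629, -0.4945), jump to mode 1
Mode 1: flow for 0.4129 to horizon, guard not reached → x = (0.7384, -0.9475)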